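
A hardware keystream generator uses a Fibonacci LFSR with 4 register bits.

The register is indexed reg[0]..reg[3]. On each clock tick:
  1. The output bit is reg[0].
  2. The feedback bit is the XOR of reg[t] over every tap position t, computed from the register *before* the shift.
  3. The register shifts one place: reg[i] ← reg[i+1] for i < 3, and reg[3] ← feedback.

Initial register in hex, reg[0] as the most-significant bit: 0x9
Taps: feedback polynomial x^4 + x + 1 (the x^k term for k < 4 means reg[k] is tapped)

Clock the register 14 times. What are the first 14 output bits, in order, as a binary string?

10011010111100

k : reg_k → out_k, fb_k
0: 1001 → 1, fb=1
1: 0011 → 0, fb=0
2: 0110 → 0, fb=1
3: 1101 → 1, fb=0
4: 1010 → 1, fb=1
5: 0101 → 0, fb=1
6: 1011 → 1, fb=1
7: 0111 → 0, fb=1
8: 1111 → 1, fb=0
9: 1110 → 1, fb=0
10: 1100 → 1, fb=0
11: 1000 → 1, fb=1
12: 0001 → 0, fb=0
13: 0010 → 0, fb=0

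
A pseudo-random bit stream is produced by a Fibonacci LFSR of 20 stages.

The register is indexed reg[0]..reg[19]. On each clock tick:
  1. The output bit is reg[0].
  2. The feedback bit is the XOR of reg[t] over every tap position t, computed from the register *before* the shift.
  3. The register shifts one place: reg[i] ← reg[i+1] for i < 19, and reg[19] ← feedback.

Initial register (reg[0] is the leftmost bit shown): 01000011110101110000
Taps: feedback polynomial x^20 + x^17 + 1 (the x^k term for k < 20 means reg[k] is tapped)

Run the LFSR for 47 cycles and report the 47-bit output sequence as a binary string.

01000011110101110000010010101000011111111011110

step | reg (before) | out | fb
   0 | 01000011110101110000 | 0 | 0
   1 | 10000111101011100000 | 1 | 1
   2 | 00001111010111000001 | 0 | 0
   3 | 00011110101110000010 | 0 | 0
   4 | 00111101011100000100 | 0 | 1
   5 | 01111010111000001001 | 0 | 0
   6 | 11110101110000010010 | 1 | 1
   7 | 11101011100000100101 | 1 | 0
   8 | 11010111000001001010 | 1 | 1
   9 | 10101110000010010101 | 1 | 0
  10 | 01011100000100101010 | 0 | 0
  11 | 10111000001001010100 | 1 | 0
  12 | 01110000010010101000 | 0 | 0
  13 | 11100000100101010000 | 1 | 1
  14 | 11000001001010100001 | 1 | 1
  15 | 10000010010101000011 | 1 | 1
  16 | 00000100101010000111 | 0 | 1
  17 | 00001001010100001111 | 0 | 1
  18 | 00010010101000011111 | 0 | 1
  19 | 00100101010000111111 | 0 | 1
  20 | 01001010100001111111 | 0 | 1
  21 | 10010101000011111111 | 1 | 0
  22 | 00101010000111111110 | 0 | 1
  23 | 01010100001111111101 | 0 | 1
  24 | 10101000011111111011 | 1 | 1
  25 | 01010000111111110111 | 0 | 1
  26 | 10100001111111101111 | 1 | 0
  27 | 01000011111111011110 | 0 | 1
  28 | 10000111111110111101 | 1 | 0
  29 | 00001111111101111010 | 0 | 0
  30 | 00011111111011110100 | 0 | 1
  31 | 00111111110111101001 | 0 | 0
  32 | 01111111101111010010 | 0 | 0
  33 | 11111111011110100100 | 1 | 0
  34 | 11111110111101001000 | 1 | 1
  35 | 11111101111010010001 | 1 | 1
  36 | 11111011110100100011 | 1 | 1
  37 | 11110111101001000111 | 1 | 0
  38 | 11101111010010001110 | 1 | 0
  39 | 11011110100100011100 | 1 | 0
  40 | 10111101001000111000 | 1 | 1
  41 | 01111010010001110001 | 0 | 0
  42 | 11110100100011100010 | 1 | 1
  43 | 11101001000111000101 | 1 | 0
  44 | 11010010001110001010 | 1 | 1
  45 | 10100100011100010101 | 1 | 0
  46 | 01001000111000101010 | 0 | 0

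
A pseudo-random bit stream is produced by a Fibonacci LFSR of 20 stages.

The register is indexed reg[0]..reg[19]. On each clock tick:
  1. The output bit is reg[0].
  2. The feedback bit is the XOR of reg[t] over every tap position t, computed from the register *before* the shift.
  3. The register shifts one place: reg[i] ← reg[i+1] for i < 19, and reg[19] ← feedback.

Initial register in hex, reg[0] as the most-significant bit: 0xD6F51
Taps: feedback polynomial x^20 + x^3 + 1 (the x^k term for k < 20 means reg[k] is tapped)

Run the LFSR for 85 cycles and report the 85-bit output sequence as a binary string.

tick  register→output (feedback)
  0  11010110111101010001→1 (0)
  1  10101101111010100010→1 (1)
  2  01011011110101000101→0 (1)
  3  10110111101010001011→1 (0)
  4  01101111010100010110→0 (0)
  5  11011110101000101100→1 (0)
  6  10111101010001011000→1 (0)
  7  01111010100010110000→0 (1)
  8  11110101000101100001→1 (0)
  9  11101010001011000010→1 (1)
 10  11010100010110000101→1 (0)
 11  10101000101100001010→1 (1)
 12  01010001011000010101→0 (1)
 13  10100010110000101011→1 (1)
 14  01000101100001010111→0 (0)
 15  10001011000010101110→1 (1)
 16  00010110000101011101→0 (1)
 17  00101100001010111011→0 (0)
 18  01011000010101110110→0 (1)
 19  10110000101011101101→1 (0)
 20  01100001010111011010→0 (0)
 21  11000010101110110100→1 (1)
 22  10000101011101101001→1 (1)
 23  00001010111011010011→0 (0)
 24  00010101110110100110→0 (1)
 25  00101011101101001101→0 (0)
 26  01010111011010011010→0 (1)
 27  10101110110100110101→1 (1)
 28  01011101101001101011→0 (1)
 29  10111011010011010111→1 (0)
 30  01110110100110101110→0 (1)
 31  11101101001101011101→1 (1)
 32  11011010011010111011→1 (0)
 33  10110100110101110110→1 (0)
 34  01101001101011101100→0 (0)
 35  11010011010111011000→1 (0)
 36  10100110101110110000→1 (1)
 37  01001101011101100001→0 (0)
 38  10011010111011000010→1 (0)
 39  00110101110110000100→0 (1)
 40  01101011101100001001→0 (0)
 41  11010111011000010010→1 (0)
 42  10101110110000100100→1 (1)
 43  01011101100001001001→0 (1)
 44  10111011000010010011→1 (0)
 45  01110110000100100110→0 (1)
 46  11101100001001001101→1 (1)
 47  11011000010010011011→1 (0)
 48  10110000100100110110→1 (0)
 49  01100001001001101100→0 (0)
 50  11000010010011011000→1 (1)
 51  10000100100110110001→1 (1)
 52  00001001001101100011→0 (0)
 53  00010010011011000110→0 (1)
 54  00100100110110001101→0 (0)
 55  01001001101100011010→0 (0)
 56  10010011011000110100→1 (0)
 57  00100110110001101000→0 (0)
 58  01001101100011010000→0 (0)
 59  10011011000110100000→1 (0)
 60  00110110001101000000→0 (1)
 61  01101100011010000001→0 (0)
 62  11011000110100000010→1 (0)
 63  10110001101000000100→1 (0)
 64  01100011010000001000→0 (0)
 65  11000110100000010000→1 (1)
 66  10001101000000100001→1 (1)
 67  00011010000001000011→0 (1)
 68  00110100000010000111→0 (1)
 69  01101000000100001111→0 (0)
 70  11010000001000011110→1 (0)
 71  10100000010000111100→1 (1)
 72  01000000100001111001→0 (0)
 73  10000001000011110010→1 (1)
 74  00000010000111100101→0 (0)
 75  00000100001111001010→0 (0)
 76  00001000011110010100→0 (0)
 77  00010000111100101000→0 (1)
 78  00100001111001010001→0 (0)
 79  01000011110010100010→0 (0)
 80  10000111100101000100→1 (1)
 81  00001111001010001001→0 (0)
 82  00011110010100010010→0 (1)
 83  00111100101000100101→0 (1)
 84  01111001010001001011→0 (1)

1101011011110101000101100001010111011010011010111011000010010011011000110100000010000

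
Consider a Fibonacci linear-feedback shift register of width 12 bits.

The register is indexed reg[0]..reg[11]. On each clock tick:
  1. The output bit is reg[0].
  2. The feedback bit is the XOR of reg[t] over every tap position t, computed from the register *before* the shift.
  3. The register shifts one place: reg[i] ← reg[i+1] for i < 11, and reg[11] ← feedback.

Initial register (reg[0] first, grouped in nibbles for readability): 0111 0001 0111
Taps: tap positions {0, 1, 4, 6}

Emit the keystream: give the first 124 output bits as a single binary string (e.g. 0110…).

0111000101111101101100110001001000001001010011011100011110111101110001101011100011100111111010101100001000111110101000000001

k : reg_k → out_k, fb_k
0: 011100010111 → 0, fb=1
1: 111000101111 → 1, fb=1
2: 110001011111 → 1, fb=0
3: 100010111110 → 1, fb=1
4: 000101111101 → 0, fb=1
5: 001011111011 → 0, fb=0
6: 010111110110 → 0, fb=1
7: 101111101101 → 1, fb=1
8: 011111011011 → 0, fb=0
9: 111110110110 → 1, fb=0
10: 111101101100 → 1, fb=1
11: 111011011001 → 1, fb=1
12: 110110110011 → 1, fb=0
13: 101101100110 → 1, fb=0
14: 011011001100 → 0, fb=0
15: 110110011000 → 1, fb=1
16: 101100110001 → 1, fb=0
17: 011001100010 → 0, fb=0
18: 110011000100 → 1, fb=1
19: 100110001001 → 1, fb=0
20: 001100010010 → 0, fb=0
21: 011000100100 → 0, fb=0
22: 110001001000 → 1, fb=0
23: 100010010000 → 1, fb=0
24: 000100100000 → 0, fb=1
25: 001001000001 → 0, fb=0
26: 010010000010 → 0, fb=0
27: 100100000100 → 1, fb=1
28: 001000001001 → 0, fb=0
29: 010000010010 → 0, fb=1
30: 100000100101 → 1, fb=0
31: 000001001010 → 0, fb=0
32: 000010010100 → 0, fb=1
33: 000100101001 → 0, fb=1
34: 001001010011 → 0, fb=0
35: 010010100110 → 0, fb=1
36: 100101001101 → 1, fb=1
37: 001010011011 → 0, fb=1
38: 010100110111 → 0, fb=0
39: 101001101110 → 1, fb=0
40: 010011011100 → 0, fb=0
41: 100110111000 → 1, fb=1
42: 001101110001 → 0, fb=1
43: 011011100011 → 0, fb=1
44: 110111000111 → 1, fb=1
45: 101110001111 → 1, fb=0
46: 011100011110 → 0, fb=1
47: 111000111101 → 1, fb=1
48: 110001111011 → 1, fb=1
49: 100011110111 → 1, fb=1
50: 000111101111 → 0, fb=0
51: 001111011110 → 0, fb=1
52: 011110111101 → 0, fb=1
53: 111101111011 → 1, fb=1
54: 111011110111 → 1, fb=0
55: 110111101110 → 1, fb=0
56: 101111011100 → 1, fb=0
57: 011110111000 → 0, fb=1
58: 111101110001 → 1, fb=1
59: 111011100011 → 1, fb=0
60: 110111000110 → 1, fb=1
61: 101110001101 → 1, fb=0
62: 011100011010 → 0, fb=1
63: 111000110101 → 1, fb=1
64: 110001101011 → 1, fb=1
65: 100011010111 → 1, fb=0
66: 000110101110 → 0, fb=0
67: 001101011100 → 0, fb=0
68: 011010111000 → 0, fb=1
69: 110101110001 → 1, fb=1
70: 101011100011 → 1, fb=1
71: 010111000111 → 0, fb=0
72: 101110001110 → 1, fb=0
73: 011100011100 → 0, fb=1
74: 111000111001 → 1, fb=1
75: 110001110011 → 1, fb=1
76: 100011100111 → 1, fb=1
77: 000111001111 → 0, fb=1
78: 001110011111 → 0, fb=1
79: 011100111111 → 0, fb=0
80: 111001111110 → 1, fb=1
81: 110011111101 → 1, fb=0
82: 100111111010 → 1, fb=1
83: 001111110101 → 0, fb=0
84: 011111101010 → 0, fb=1
85: 111111010101 → 1, fb=1
86: 111110101011 → 1, fb=0
87: 111101010110 → 1, fb=0
88: 111010101100 → 1, fb=0
89: 110101011000 → 1, fb=0
90: 101010110000 → 1, fb=1
91: 010101100001 → 0, fb=0
92: 101011000010 → 1, fb=0
93: 010110000100 → 0, fb=0
94: 101100001000 → 1, fb=1
95: 011000010001 → 0, fb=1
96: 110000100011 → 1, fb=1
97: 100001000111 → 1, fb=1
98: 000010001111 → 0, fb=1
99: 000100011111 → 0, fb=0
100: 001000111110 → 0, fb=1
101: 010001111101 → 0, fb=0
102: 100011111010 → 1, fb=1
103: 000111110101 → 0, fb=0
104: 001111101010 → 0, fb=0
105: 011111010100 → 0, fb=0
106: 111110101000 → 1, fb=0
107: 111101010000 → 1, fb=0
108: 111010100000 → 1, fb=0
109: 110101000000 → 1, fb=0
110: 101010000000 → 1, fb=0
111: 010100000000 → 0, fb=1
112: 101000000001 → 1, fb=1
113: 010000000011 → 0, fb=1
114: 100000000111 → 1, fb=1
115: 000000001111 → 0, fb=0
116: 000000011110 → 0, fb=0
117: 000000111100 → 0, fb=1
118: 000001111001 → 0, fb=1
119: 000011110011 → 0, fb=0
120: 000111100110 → 0, fb=0
121: 001111001100 → 0, fb=1
122: 011110011001 → 0, fb=0
123: 111100110010 → 1, fb=1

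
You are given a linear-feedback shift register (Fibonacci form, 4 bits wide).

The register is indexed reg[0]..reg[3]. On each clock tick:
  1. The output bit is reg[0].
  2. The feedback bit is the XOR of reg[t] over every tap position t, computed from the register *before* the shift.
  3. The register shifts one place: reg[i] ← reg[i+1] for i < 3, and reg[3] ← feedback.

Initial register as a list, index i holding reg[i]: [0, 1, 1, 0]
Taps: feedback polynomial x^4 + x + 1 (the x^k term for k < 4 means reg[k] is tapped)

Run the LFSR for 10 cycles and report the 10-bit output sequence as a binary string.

0110101111

tick  register→output (feedback)
  0  0110→0 (1)
  1  1101→1 (0)
  2  1010→1 (1)
  3  0101→0 (1)
  4  1011→1 (1)
  5  0111→0 (1)
  6  1111→1 (0)
  7  1110→1 (0)
  8  1100→1 (0)
  9  1000→1 (1)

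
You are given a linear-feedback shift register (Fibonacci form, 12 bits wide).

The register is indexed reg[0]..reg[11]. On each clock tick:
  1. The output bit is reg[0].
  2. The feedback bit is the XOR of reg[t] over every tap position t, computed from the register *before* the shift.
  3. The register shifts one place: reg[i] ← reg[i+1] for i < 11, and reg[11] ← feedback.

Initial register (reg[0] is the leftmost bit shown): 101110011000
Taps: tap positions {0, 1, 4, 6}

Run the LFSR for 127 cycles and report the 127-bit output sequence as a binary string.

tick  register→output (feedback)
  0  101110011000→1 (0)
  1  011100110000→0 (0)
  2  111001100000→1 (1)
  3  110011000001→1 (1)
  4  100110000011→1 (0)
  5  001100000110→0 (0)
  6  011000001100→0 (1)
  7  110000011001→1 (0)
  8  100000110010→1 (0)
  9  000001100100→0 (1)
 10  000011001001→0 (1)
 11  000110010011→0 (1)
 12  001100100111→0 (1)
 13  011001001111→0 (1)
 14  110010011111→1 (1)
 15  100100111111→1 (0)
 16  001001111110→0 (1)
 17  010011111101→0 (1)
 18  100111111011→1 (1)
 19  001111110111→0 (0)
 20  011111101110→0 (1)
 21  111111011101→1 (1)
 22  111110111011→1 (0)
 23  111101110110→1 (1)
 24  111011101101→1 (0)
 25  110111011010→1 (1)
 26  101110110101→1 (1)
 27  011101101011→0 (0)
 28  111011010110→1 (1)
 29  110110101101→1 (0)
 30  101101011010→1 (1)
 31  011010110101→0 (1)
 32  110101101011→1 (1)
 33  101011010111→1 (0)
 34  010110101110→0 (1)
 35  101101011101→1 (1)
 36  011010111011→0 (1)
 37  110101110111→1 (1)
 38  101011101111→1 (1)
 39  010111011111→0 (0)
 40  101110111110→1 (1)
 41  011101111101→0 (0)
 42  111011111010→1 (0)
 43  110111110100→1 (0)
 44  101111101000→1 (1)
 45  011111010001→0 (0)
 46  111110100010→1 (0)
 47  111101000100→1 (0)
 48  111010001000→1 (1)
 49  110100010001→1 (0)
 50  101000100010→1 (0)
 51  010001000100→0 (1)
 52  100010001001→1 (0)
 53  000100010010→0 (0)
 54  001000100100→0 (1)
 55  010001001001→0 (1)
 56  100010010011→1 (0)
 57  000100100110→0 (1)
 58  001001001101→0 (0)
 59  010010011010→0 (0)
 60  100100110100→1 (0)
 61  001001101000→0 (1)
 62  010011010001→0 (0)
 63  100110100010→1 (1)
 64  001101000101→0 (0)
 65  011010001010→0 (0)
 66  110100010100→1 (0)
 67  101000101000→1 (0)
 68  010001010000→0 (1)
 69  100010100001→1 (1)
 70  000101000011→0 (0)
 71  001010000110→0 (1)
 72  010100001101→0 (1)
 73  101000011011→1 (1)
 74  010000110111→0 (0)
 75  100001101110→1 (0)
 76  000011011100→0 (1)
 77  000110111001→0 (0)
 78  001101110010→0 (1)
 79  011011100101→0 (1)
 80  110111001011→1 (1)
 81  101110010111→1 (0)
 82  011100101110→0 (0)
 83  111001011100→1 (0)
 84  110010111000→1 (0)
 85  100101110000→1 (0)
 86  001011100000→0 (0)
 87  010111000000→0 (0)
 88  101110000000→1 (0)
 89  011100000000→0 (1)
 90  111000000001→1 (0)
 91  110000000010→1 (0)
 92  100000000100→1 (1)
 93  000000001001→0 (0)
 94  000000010010→0 (0)
 95  000000100100→0 (1)
 96  000001001001→0 (0)
 97  000010010010→0 (1)
 98  000100100101→0 (1)
 99  001001001011→0 (0)
100  010010010110→0 (0)
101  100100101100→1 (0)
102  001001011000→0 (0)
103  010010110000→0 (1)
104  100101100001→1 (0)
105  001011000010→0 (1)
106  010110000101→0 (0)
107  101100001010→1 (1)
108  011000010101→0 (1)
109  110000101011→1 (1)
110  100001010111→1 (1)
111  000010101111→0 (0)
112  000101011110→0 (0)
113  001010111100→0 (0)
114  010101111000→0 (0)
115  101011110000→1 (1)
116  010111100001→0 (1)
117  101111000011→1 (0)
118  011110000110→0 (0)
119  111100001100→1 (0)
120  111000011000→1 (0)
121  110000110000→1 (1)
122  100001100001→1 (0)
123  000011000010→0 (1)
124  000110000101→0 (1)
125  001100001011→0 (0)
126  011000010110→0 (1)

1011100110000011001001111110111011010110101110111110100010001001001101000101000011011100101110000000010010010110000101011110000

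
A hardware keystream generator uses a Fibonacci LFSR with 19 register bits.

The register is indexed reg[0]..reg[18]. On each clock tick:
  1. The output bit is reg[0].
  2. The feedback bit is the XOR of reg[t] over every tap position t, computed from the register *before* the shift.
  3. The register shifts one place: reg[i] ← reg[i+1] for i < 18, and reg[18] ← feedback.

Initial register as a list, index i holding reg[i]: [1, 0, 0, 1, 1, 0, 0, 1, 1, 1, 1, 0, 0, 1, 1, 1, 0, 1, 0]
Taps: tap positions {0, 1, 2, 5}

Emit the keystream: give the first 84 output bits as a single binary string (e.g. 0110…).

k : reg_k → out_k, fb_k
0: 1001100111100111010 → 1, fb=1
1: 0011001111001110101 → 0, fb=1
2: 0110011110011101011 → 0, fb=1
3: 1100111100111010111 → 1, fb=1
4: 1001111001110101111 → 1, fb=0
5: 0011110011101011110 → 0, fb=0
6: 0111100111010111100 → 0, fb=0
7: 1111001110101111000 → 1, fb=1
8: 1110011101011110001 → 1, fb=0
9: 1100111010111100010 → 1, fb=1
10: 1001110101111000101 → 1, fb=0
11: 0011101011110001010 → 0, fb=1
12: 0111010111100010101 → 0, fb=1
13: 1110101111000101011 → 1, fb=1
14: 1101011110001010111 → 1, fb=1
15: 1010111100010101111 → 1, fb=1
16: 0101111000101011111 → 0, fb=0
17: 1011110001010111110 → 1, fb=1
18: 0111100010101111101 → 0, fb=0
19: 1111000101011111010 → 1, fb=1
20: 1110001010111110101 → 1, fb=1
21: 1100010101111101011 → 1, fb=1
22: 1000101011111010111 → 1, fb=1
23: 0001010111110101111 → 0, fb=1
24: 0010101111101011111 → 0, fb=1
25: 0101011111010111111 → 0, fb=0
26: 1010111110101111110 → 1, fb=1
27: 0101111101011111101 → 0, fb=0
28: 1011111010111111010 → 1, fb=1
29: 0111110101111110101 → 0, fb=1
30: 1111101011111101011 → 1, fb=1
31: 1111010111111010111 → 1, fb=0
32: 1110101111110101110 → 1, fb=1
33: 1101011111101011101 → 1, fb=1
34: 1010111111010111011 → 1, fb=1
35: 0101111110101110111 → 0, fb=0
36: 1011111101011101110 → 1, fb=1
37: 0111111010111011101 → 0, fb=1
38: 1111110101110111011 → 1, fb=0
39: 1111101011101110110 → 1, fb=1
40: 1111010111011101101 → 1, fb=0
41: 1110101110111011010 → 1, fb=1
42: 1101011101110110101 → 1, fb=1
43: 1010111011101101011 → 1, fb=1
44: 0101110111011010111 → 0, fb=0
45: 1011101110110101110 → 1, fb=0
46: 0111011101101011100 → 0, fb=1
47: 1110111011010111001 → 1, fb=0
48: 1101110110101110010 → 1, fb=1
49: 1011101101011100101 → 1, fb=0
50: 0111011010111001010 → 0, fb=1
51: 1110110101110010101 → 1, fb=0
52: 1101101011100101010 → 1, fb=0
53: 1011010111001010100 → 1, fb=1
54: 0110101110010101001 → 0, fb=0
55: 1101011100101010010 → 1, fb=1
56: 1010111001010100101 → 1, fb=1
57: 0101110010101001011 → 0, fb=0
58: 1011100101010010110 → 1, fb=0
59: 0111001010100101100 → 0, fb=0
60: 1110010101001011000 → 1, fb=0
61: 1100101010010110000 → 1, fb=0
62: 1001010100101100000 → 1, fb=0
63: 0010101001011000000 → 0, fb=1
64: 0101010010110000001 → 0, fb=0
65: 1010100101100000010 → 1, fb=0
66: 0101001011000000100 → 0, fb=1
67: 1010010110000001001 → 1, fb=1
68: 0100101100000010011 → 0, fb=1
69: 1001011000000100111 → 1, fb=0
70: 0010110000001001110 → 0, fb=0
71: 0101100000010011100 → 0, fb=1
72: 1011000000100111001 → 1, fb=0
73: 0110000001001110010 → 0, fb=0
74: 1100000010011100100 → 1, fb=0
75: 1000000100111001000 → 1, fb=1
76: 0000001001110010001 → 0, fb=0
77: 0000010011100100010 → 0, fb=1
78: 0000100111001000101 → 0, fb=0
79: 0001001110010001010 → 0, fb=0
80: 0010011100100010100 → 0, fb=0
81: 0100111001000101000 → 0, fb=0
82: 1001110010001010000 → 1, fb=0
83: 0011100100010100000 → 0, fb=1

100110011110011101011110001010111110101111110101110111011010111001010100101100000010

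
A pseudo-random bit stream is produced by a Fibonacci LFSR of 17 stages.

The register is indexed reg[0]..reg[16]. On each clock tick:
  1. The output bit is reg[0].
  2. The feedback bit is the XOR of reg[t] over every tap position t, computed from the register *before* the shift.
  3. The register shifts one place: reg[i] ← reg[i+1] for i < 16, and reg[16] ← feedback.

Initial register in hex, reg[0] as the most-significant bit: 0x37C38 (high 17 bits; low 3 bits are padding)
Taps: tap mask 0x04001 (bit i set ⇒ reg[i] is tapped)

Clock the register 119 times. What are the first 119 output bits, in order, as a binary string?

00110111110000111110011100000001110010101101101110010111100111100000101010011100100101111011100101100111001110111100101

k : reg_k → out_k, fb_k
0: 00110111110000111 → 0, fb=1
1: 01101111100001111 → 0, fb=1
2: 11011111000011111 → 1, fb=0
3: 10111110000111110 → 1, fb=0
4: 01111100001111100 → 0, fb=1
5: 11111000011111001 → 1, fb=1
6: 11110000111110011 → 1, fb=1
7: 11100001111100111 → 1, fb=0
8: 11000011111001110 → 1, fb=0
9: 10000111110011100 → 1, fb=0
10: 00001111100111000 → 0, fb=0
11: 00011111001110000 → 0, fb=0
12: 00111110011100000 → 0, fb=0
13: 01111100111000000 → 0, fb=0
14: 11111001110000000 → 1, fb=1
15: 11110011100000001 → 1, fb=1
16: 11100111000000011 → 1, fb=1
17: 11001110000000111 → 1, fb=0
18: 10011100000001110 → 1, fb=0
19: 00111000000011100 → 0, fb=1
20: 01110000000111001 → 0, fb=0
21: 11100000001110010 → 1, fb=1
22: 11000000011100101 → 1, fb=0
23: 10000000111001010 → 1, fb=1
24: 00000001110010101 → 0, fb=1
25: 00000011100101011 → 0, fb=0
26: 00000111001010110 → 0, fb=1
27: 00001110010101101 → 0, fb=1
28: 00011100101011011 → 0, fb=0
29: 00111001010110110 → 0, fb=1
30: 01110010101101101 → 0, fb=1
31: 11100101011011011 → 1, fb=1
32: 11001010110110111 → 1, fb=0
33: 10010101101101110 → 1, fb=0
34: 00101011011011100 → 0, fb=1
35: 01010110110111001 → 0, fb=0
36: 10101101101110010 → 1, fb=1
37: 01011011011100101 → 0, fb=1
38: 10110110111001011 → 1, fb=1
39: 01101101110010111 → 0, fb=1
40: 11011011100101111 → 1, fb=0
41: 10110111001011110 → 1, fb=0
42: 01101110010111100 → 0, fb=1
43: 11011100101111001 → 1, fb=1
44: 10111001011110011 → 1, fb=1
45: 01110010111100111 → 0, fb=1
46: 11100101111001111 → 1, fb=0
47: 11001011110011110 → 1, fb=0
48: 10010111100111100 → 1, fb=0
49: 00101111001111000 → 0, fb=0
50: 01011110011110000 → 0, fb=0
51: 10111100111100000 → 1, fb=1
52: 01111001111000001 → 0, fb=0
53: 11110011110000010 → 1, fb=1
54: 11100111100000101 → 1, fb=0
55: 11001111000001010 → 1, fb=1
56: 10011110000010101 → 1, fb=0
57: 00111100000101010 → 0, fb=0
58: 01111000001010100 → 0, fb=1
59: 11110000010101001 → 1, fb=1
60: 11100000101010011 → 1, fb=1
61: 11000001010100111 → 1, fb=0
62: 10000010101001110 → 1, fb=0
63: 00000101010011100 → 0, fb=1
64: 00001010100111001 → 0, fb=0
65: 00010101001110010 → 0, fb=0
66: 00101010011100100 → 0, fb=1
67: 01010100111001001 → 0, fb=0
68: 10101001110010010 → 1, fb=1
69: 01010011100100101 → 0, fb=1
70: 10100111001001011 → 1, fb=1
71: 01001110010010111 → 0, fb=1
72: 10011100100101111 → 1, fb=0
73: 00111001001011110 → 0, fb=1
74: 01110010010111101 → 0, fb=1
75: 11100100101111011 → 1, fb=1
76: 11001001011110111 → 1, fb=0
77: 10010010111101110 → 1, fb=0
78: 00100101111011100 → 0, fb=1
79: 01001011110111001 → 0, fb=0
80: 10010111101110010 → 1, fb=1
81: 00101111011100101 → 0, fb=1
82: 01011110111001011 → 0, fb=0
83: 10111101110010110 → 1, fb=0
84: 01111011100101100 → 0, fb=1
85: 11110111001011001 → 1, fb=1
86: 11101110010110011 → 1, fb=1
87: 11011100101100111 → 1, fb=0
88: 10111001011001110 → 1, fb=0
89: 01110010110011100 → 0, fb=1
90: 11100101100111001 → 1, fb=1
91: 11001011001110011 → 1, fb=1
92: 10010110011100111 → 1, fb=0
93: 00101100111001110 → 0, fb=1
94: 01011001110011101 → 0, fb=1
95: 10110011100111011 → 1, fb=1
96: 01100111001110111 → 0, fb=1
97: 11001110011101111 → 1, fb=0
98: 10011100111011110 → 1, fb=0
99: 00111001110111100 → 0, fb=1
100: 01110011101111001 → 0, fb=0
101: 11100111011110010 → 1, fb=1
102: 11001110111100101 → 1, fb=0
103: 10011101111001010 → 1, fb=1
104: 00111011110010101 → 0, fb=1
105: 01110111100101011 → 0, fb=0
106: 11101111001010110 → 1, fb=0
107: 11011110010101100 → 1, fb=0
108: 10111100101011000 → 1, fb=1
109: 01111001010110001 → 0, fb=0
110: 11110010101100010 → 1, fb=1
111: 11100101011000101 → 1, fb=0
112: 11001010110001010 → 1, fb=1
113: 10010101100010101 → 1, fb=0
114: 00101011000101010 → 0, fb=0
115: 01010110001010100 → 0, fb=1
116: 10101100010101001 → 1, fb=1
117: 01011000101010011 → 0, fb=0
118: 10110001010100110 → 1, fb=0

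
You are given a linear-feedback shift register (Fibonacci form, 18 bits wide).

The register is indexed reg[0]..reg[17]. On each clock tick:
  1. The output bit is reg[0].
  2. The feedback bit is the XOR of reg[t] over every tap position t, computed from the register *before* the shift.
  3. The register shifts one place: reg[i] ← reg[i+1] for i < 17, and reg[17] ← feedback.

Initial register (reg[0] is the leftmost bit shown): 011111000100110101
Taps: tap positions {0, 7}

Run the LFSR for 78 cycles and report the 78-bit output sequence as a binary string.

step | reg (before) | out | fb
   0 | 011111000100110101 | 0 | 0
   1 | 111110001001101010 | 1 | 1
   2 | 111100010011010101 | 1 | 0
   3 | 111000100110101010 | 1 | 1
   4 | 110001001101010101 | 1 | 1
   5 | 100010011010101011 | 1 | 0
   6 | 000100110101010110 | 0 | 1
   7 | 001001101010101101 | 0 | 0
   8 | 010011010101011010 | 0 | 1
   9 | 100110101010110101 | 1 | 1
  10 | 001101010101101011 | 0 | 1
  11 | 011010101011010111 | 0 | 0
  12 | 110101010110101110 | 1 | 0
  13 | 101010101101011100 | 1 | 1
  14 | 010101011010111001 | 0 | 1
  15 | 101010110101110011 | 1 | 0
  16 | 010101101011100110 | 0 | 0
  17 | 101011010111001100 | 1 | 0
  18 | 010110101110011000 | 0 | 0
  19 | 101101011100110000 | 1 | 0
  20 | 011010111001100000 | 0 | 1
  21 | 110101110011000001 | 1 | 0
  22 | 101011100110000010 | 1 | 1
  23 | 010111001100000101 | 0 | 0
  24 | 101110011000001010 | 1 | 0
  25 | 011100110000010100 | 0 | 1
  26 | 111001100000101001 | 1 | 1
  27 | 110011000001010011 | 1 | 1
  28 | 100110000010100111 | 1 | 1
  29 | 001100000101001111 | 0 | 0
  30 | 011000001010011110 | 0 | 0
  31 | 110000010100111100 | 1 | 0
  32 | 100000101001111000 | 1 | 1
  33 | 000001010011110001 | 0 | 1
  34 | 000010100111100011 | 0 | 0
  35 | 000101001111000110 | 0 | 0
  36 | 001010011110001100 | 0 | 1
  37 | 010100111100011001 | 0 | 1
  38 | 101001111000110011 | 1 | 0
  39 | 010011110001100110 | 0 | 1
  40 | 100111100011001101 | 1 | 1
  41 | 001111000110011011 | 0 | 0
  42 | 011110001100110110 | 0 | 0
  43 | 111100011001101100 | 1 | 0
  44 | 111000110011011000 | 1 | 0
  45 | 110001100110110000 | 1 | 1
  46 | 100011001101100001 | 1 | 1
  47 | 000110011011000011 | 0 | 1
  48 | 001100110110000111 | 0 | 1
  49 | 011001101100001111 | 0 | 0
  50 | 110011011000011110 | 1 | 0
  51 | 100110110000111100 | 1 | 0
  52 | 001101100001111000 | 0 | 0
  53 | 011011000011110000 | 0 | 0
  54 | 110110000111100000 | 1 | 1
  55 | 101100001111000001 | 1 | 1
  56 | 011000011110000011 | 0 | 1
  57 | 110000111100000111 | 1 | 0
  58 | 100001111000001110 | 1 | 0
  59 | 000011110000011100 | 0 | 1
  60 | 000111100000111001 | 0 | 0
  61 | 001111000001110010 | 0 | 0
  62 | 011110000011100100 | 0 | 0
  63 | 111100000111001000 | 1 | 1
  64 | 111000001110010001 | 1 | 1
  65 | 110000011100100011 | 1 | 0
  66 | 100000111001000110 | 1 | 0
  67 | 000001110010001100 | 0 | 1
  68 | 000011100100011001 | 0 | 0
  69 | 000111001000110010 | 0 | 0
  70 | 001110010001100100 | 0 | 1
  71 | 011100100011001001 | 0 | 0
  72 | 111001000110010010 | 1 | 1
  73 | 110010001100100101 | 1 | 1
  74 | 100100011001001011 | 1 | 0
  75 | 001000110010010110 | 0 | 1
  76 | 010001100100101101 | 0 | 0
  77 | 100011001001011010 | 1 | 1

011111000100110101010110101110011000001010011110001100110110000111100000111001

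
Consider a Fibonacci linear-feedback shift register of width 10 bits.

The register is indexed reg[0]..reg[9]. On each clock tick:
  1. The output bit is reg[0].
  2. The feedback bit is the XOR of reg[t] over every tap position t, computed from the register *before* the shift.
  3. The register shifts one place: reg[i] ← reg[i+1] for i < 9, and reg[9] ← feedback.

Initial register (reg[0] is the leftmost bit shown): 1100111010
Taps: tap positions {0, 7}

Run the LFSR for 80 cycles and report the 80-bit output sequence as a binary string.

k : reg_k → out_k, fb_k
0: 1100111010 → 1, fb=1
1: 1001110101 → 1, fb=0
2: 0011101010 → 0, fb=0
3: 0111010100 → 0, fb=1
4: 1110101001 → 1, fb=1
5: 1101010011 → 1, fb=1
6: 1010100111 → 1, fb=0
7: 0101001110 → 0, fb=1
8: 1010011101 → 1, fb=0
9: 0100111010 → 0, fb=0
10: 1001110100 → 1, fb=0
11: 0011101000 → 0, fb=0
12: 0111010000 → 0, fb=0
13: 1110100000 → 1, fb=1
14: 1101000001 → 1, fb=1
15: 1010000011 → 1, fb=1
16: 0100000111 → 0, fb=1
17: 1000001111 → 1, fb=0
18: 0000011110 → 0, fb=1
19: 0000111101 → 0, fb=1
20: 0001111011 → 0, fb=0
21: 0011110110 → 0, fb=1
22: 0111101101 → 0, fb=1
23: 1111011011 → 1, fb=1
24: 1110110111 → 1, fb=0
25: 1101101110 → 1, fb=0
26: 1011011100 → 1, fb=0
27: 0110111000 → 0, fb=0
28: 1101110000 → 1, fb=1
29: 1011100001 → 1, fb=1
30: 0111000011 → 0, fb=0
31: 1110000110 → 1, fb=0
32: 1100001100 → 1, fb=0
33: 1000011000 → 1, fb=1
34: 0000110001 → 0, fb=0
35: 0001100010 → 0, fb=0
36: 0011000100 → 0, fb=1
37: 0110001001 → 0, fb=0
38: 1100010010 → 1, fb=1
39: 1000100101 → 1, fb=0
40: 0001001010 → 0, fb=0
41: 0010010100 → 0, fb=1
42: 0100101001 → 0, fb=0
43: 1001010010 → 1, fb=1
44: 0010100101 → 0, fb=1
45: 0101001011 → 0, fb=0
46: 1010010110 → 1, fb=0
47: 0100101100 → 0, fb=1
48: 1001011001 → 1, fb=1
49: 0010110011 → 0, fb=0
50: 0101100110 → 0, fb=1
51: 1011001101 → 1, fb=0
52: 0110011010 → 0, fb=0
53: 1100110100 → 1, fb=0
54: 1001101000 → 1, fb=1
55: 0011010001 → 0, fb=0
56: 0110100010 → 0, fb=0
57: 1101000100 → 1, fb=0
58: 1010001000 → 1, fb=1
59: 0100010001 → 0, fb=0
60: 1000100010 → 1, fb=1
61: 0001000101 → 0, fb=1
62: 0010001011 → 0, fb=0
63: 0100010110 → 0, fb=1
64: 1000101101 → 1, fb=0
65: 0001011010 → 0, fb=0
66: 0010110100 → 0, fb=1
67: 0101101001 → 0, fb=0
68: 1011010010 → 1, fb=1
69: 0110100101 → 0, fb=1
70: 1101001011 → 1, fb=1
71: 1010010111 → 1, fb=0
72: 0100101110 → 0, fb=1
73: 1001011101 → 1, fb=0
74: 0010111010 → 0, fb=0
75: 0101110100 → 0, fb=1
76: 1011101001 → 1, fb=1
77: 0111010011 → 0, fb=0
78: 1110100110 → 1, fb=0
79: 1101001100 → 1, fb=0

11001110101001110100000111101101110000110001001010010110011010001000101101001011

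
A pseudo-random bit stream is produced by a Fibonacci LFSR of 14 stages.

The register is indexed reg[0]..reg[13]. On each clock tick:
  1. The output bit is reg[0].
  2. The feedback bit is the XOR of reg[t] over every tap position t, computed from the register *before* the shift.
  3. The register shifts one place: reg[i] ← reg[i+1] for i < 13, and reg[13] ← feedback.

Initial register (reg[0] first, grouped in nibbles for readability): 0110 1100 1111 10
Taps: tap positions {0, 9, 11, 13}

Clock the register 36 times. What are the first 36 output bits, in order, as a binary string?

011011001111100110001011011000011110

step | reg (before) | out | fb
   0 | 01101100111110 | 0 | 0
   1 | 11011001111100 | 1 | 1
   2 | 10110011111001 | 1 | 1
   3 | 01100111110011 | 0 | 0
   4 | 11001111100110 | 1 | 0
   5 | 10011111001100 | 1 | 0
   6 | 00111110011000 | 0 | 1
   7 | 01111100110001 | 0 | 0
   8 | 11111001100010 | 1 | 1
   9 | 11110011000101 | 1 | 1
  10 | 11100110001011 | 1 | 0
  11 | 11001100010110 | 1 | 1
  12 | 10011000101101 | 1 | 1
  13 | 00110001011011 | 0 | 0
  14 | 01100010110110 | 0 | 0
  15 | 11000101101100 | 1 | 0
  16 | 10001011011000 | 1 | 0
  17 | 00010110110000 | 0 | 1
  18 | 00101101100001 | 0 | 1
  19 | 01011011000011 | 0 | 1
  20 | 10110110000111 | 1 | 1
  21 | 01101100001111 | 0 | 0
  22 | 11011000011110 | 1 | 1
  23 | 10110000111101 | 1 | 0
  24 | 01100001111010 | 0 | 1
  25 | 11000011110101 | 1 | 0
  26 | 10000111101010 | 1 | 1
  27 | 00001111010101 | 0 | 1
  28 | 00011110101011 | 0 | 1
  29 | 00111101010111 | 0 | 1
  30 | 01111010101111 | 0 | 0
  31 | 11110101011110 | 1 | 1
  32 | 11101010111101 | 1 | 0
  33 | 11010101111010 | 1 | 0
  34 | 10101011110100 | 1 | 1
  35 | 01010111101001 | 0 | 1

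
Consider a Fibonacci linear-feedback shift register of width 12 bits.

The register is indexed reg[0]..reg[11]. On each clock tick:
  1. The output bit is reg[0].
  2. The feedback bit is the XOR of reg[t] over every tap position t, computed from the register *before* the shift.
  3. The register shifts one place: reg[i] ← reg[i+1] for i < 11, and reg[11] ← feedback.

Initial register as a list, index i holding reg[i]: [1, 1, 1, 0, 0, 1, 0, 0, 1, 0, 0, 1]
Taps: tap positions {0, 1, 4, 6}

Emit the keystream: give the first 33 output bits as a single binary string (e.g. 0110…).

111001001001010000011111101000110

tick  register→output (feedback)
  0  111001001001→1 (0)
  1  110010010010→1 (1)
  2  100100100101→1 (0)
  3  001001001010→0 (0)
  4  010010010100→0 (0)
  5  100100101000→1 (0)
  6  001001010000→0 (0)
  7  010010100000→0 (1)
  8  100101000001→1 (1)
  9  001010000011→0 (1)
 10  010100000111→0 (1)
 11  101000001111→1 (1)
 12  010000011111→0 (1)
 13  100000111111→1 (0)
 14  000001111110→0 (1)
 15  000011111101→0 (0)
 16  000111111010→0 (0)
 17  001111110100→0 (0)
 18  011111101000→0 (1)
 19  111111010001→1 (1)
 20  111110100011→1 (0)
 21  111101000110→1 (0)
 22  111010001100→1 (1)
 23  110100011001→1 (0)
 24  101000110010→1 (0)
 25  010001100100→0 (0)
 26  100011001000→1 (0)
 27  000110010000→0 (1)
 28  001100100001→0 (1)
 29  011001000011→0 (1)
 30  110010000111→1 (1)
 31  100100001111→1 (1)
 32  001000011111→0 (0)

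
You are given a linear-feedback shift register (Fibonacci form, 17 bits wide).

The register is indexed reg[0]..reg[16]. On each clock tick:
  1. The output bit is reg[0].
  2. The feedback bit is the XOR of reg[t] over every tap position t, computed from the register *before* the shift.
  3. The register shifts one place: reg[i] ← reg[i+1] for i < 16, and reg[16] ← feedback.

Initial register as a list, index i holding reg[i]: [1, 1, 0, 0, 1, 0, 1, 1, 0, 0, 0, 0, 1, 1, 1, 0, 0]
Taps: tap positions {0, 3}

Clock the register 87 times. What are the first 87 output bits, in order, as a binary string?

tick  register→output (feedback)
  0  11001011000011100→1 (1)
  1  10010110000111001→1 (0)
  2  00101100001110010→0 (0)
  3  01011000011100100→0 (1)
  4  10110000111001001→1 (0)
  5  01100001110010010→0 (0)
  6  11000011100100100→1 (1)
  7  10000111001001001→1 (1)
  8  00001110010010011→0 (0)
  9  00011100100100110→0 (1)
 10  00111001001001101→0 (1)
 11  01110010010011011→0 (1)
 12  11100100100110111→1 (1)
 13  11001001001101111→1 (1)
 14  10010010011011111→1 (0)
 15  00100100110111110→0 (0)
 16  01001001101111100→0 (0)
 17  10010011011111000→1 (0)
 18  00100110111110000→0 (0)
 19  01001101111100000→0 (0)
 20  10011011111000000→1 (0)
 21  00110111110000000→0 (1)
 22  01101111100000001→0 (0)
 23  11011111000000010→1 (0)
 24  10111110000000100→1 (0)
 25  01111100000001000→0 (1)
 26  11111000000010001→1 (0)
 27  11110000000100010→1 (0)
 28  11100000001000100→1 (1)
 29  11000000010001001→1 (1)
 30  10000000100010011→1 (1)
 31  00000001000100111→0 (0)
 32  00000010001001110→0 (0)
 33  00000100010011100→0 (0)
 34  00001000100111000→0 (0)
 35  00010001001110000→0 (1)
 36  00100010011100001→0 (0)
 37  01000100111000010→0 (0)
 38  10001001110000100→1 (1)
 39  00010011100001001→0 (1)
 40  00100111000010011→0 (0)
 41  01001110000100110→0 (0)
 42  10011100001001100→1 (0)
 43  00111000010011000→0 (1)
 44  01110000100110001→0 (1)
 45  11100001001100011→1 (1)
 46  11000010011000111→1 (1)
 47  10000100110001111→1 (1)
 48  00001001100011111→0 (0)
 49  00010011000111110→0 (1)
 50  00100110001111101→0 (0)
 51  01001100011111010→0 (0)
 52  10011000111110100→1 (0)
 53  00110001111101000→0 (1)
 54  01100011111010001→0 (0)
 55  11000111110100010→1 (1)
 56  10001111101000101→1 (1)
 57  00011111010001011→0 (1)
 58  00111110100010111→0 (1)
 59  01111101000101111→0 (1)
 60  11111010001011111→1 (0)
 61  11110100010111110→1 (0)
 62  11101000101111100→1 (1)
 63  11010001011111001→1 (0)
 64  10100010111110010→1 (1)
 65  01000101111100101→0 (0)
 66  10001011111001010→1 (1)
 67  00010111110010101→0 (1)
 68  00101111100101011→0 (0)
 69  01011111001010110→0 (1)
 70  10111110010101101→1 (0)
 71  01111100101011010→0 (1)
 72  11111001010110101→1 (0)
 73  11110010101101010→1 (0)
 74  11100101011010100→1 (1)
 75  11001010110101001→1 (1)
 76  10010101101010011→1 (0)
 77  00101011010100110→0 (0)
 78  01010110101001100→0 (1)
 79  10101101010011001→1 (1)
 80  01011010100110011→0 (1)
 81  10110101001100111→1 (0)
 82  01101010011001110→0 (0)
 83  11010100110011100→1 (0)
 84  10101001100111000→1 (1)
 85  01010011001110001→0 (1)
 86  10100110011100011→1 (1)

110010110000111001001001101111100000001000100111000010011000111110100010111110010101101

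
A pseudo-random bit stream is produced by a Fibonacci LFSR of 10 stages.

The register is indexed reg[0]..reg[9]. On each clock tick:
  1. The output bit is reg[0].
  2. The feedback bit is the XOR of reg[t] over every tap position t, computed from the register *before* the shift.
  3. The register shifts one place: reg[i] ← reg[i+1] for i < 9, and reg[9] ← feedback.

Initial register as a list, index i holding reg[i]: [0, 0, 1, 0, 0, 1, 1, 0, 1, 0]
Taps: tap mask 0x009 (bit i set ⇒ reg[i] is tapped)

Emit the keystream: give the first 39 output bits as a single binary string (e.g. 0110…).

001001101000010010101000011110101110101

tick  register→output (feedback)
  0  0010011010→0 (0)
  1  0100110100→0 (0)
  2  1001101000→1 (0)
  3  0011010000→0 (1)
  4  0110100001→0 (0)
  5  1101000010→1 (0)
  6  1010000100→1 (1)
  7  0100001001→0 (0)
  8  1000010010→1 (1)
  9  0000100101→0 (0)
 10  0001001010→0 (1)
 11  0010010101→0 (0)
 12  0100101010→0 (0)
 13  1001010100→1 (0)
 14  0010101000→0 (0)
 15  0101010000→0 (1)
 16  1010100001→1 (1)
 17  0101000011→0 (1)
 18  1010000111→1 (1)
 19  0100001111→0 (0)
 20  1000011110→1 (1)
 21  0000111101→0 (0)
 22  0001111010→0 (1)
 23  0011110101→0 (1)
 24  0111101011→0 (1)
 25  1111010111→1 (0)
 26  1110101110→1 (1)
 27  1101011101→1 (0)
 28  1010111010→1 (1)
 29  0101110101→0 (1)
 30  1011101011→1 (0)
 31  0111010110→0 (1)
 32  1110101101→1 (1)
 33  1101011011→1 (0)
 34  1010110110→1 (1)
 35  0101101101→0 (1)
 36  1011011011→1 (0)
 37  0110110110→0 (0)
 38  1101101100→1 (0)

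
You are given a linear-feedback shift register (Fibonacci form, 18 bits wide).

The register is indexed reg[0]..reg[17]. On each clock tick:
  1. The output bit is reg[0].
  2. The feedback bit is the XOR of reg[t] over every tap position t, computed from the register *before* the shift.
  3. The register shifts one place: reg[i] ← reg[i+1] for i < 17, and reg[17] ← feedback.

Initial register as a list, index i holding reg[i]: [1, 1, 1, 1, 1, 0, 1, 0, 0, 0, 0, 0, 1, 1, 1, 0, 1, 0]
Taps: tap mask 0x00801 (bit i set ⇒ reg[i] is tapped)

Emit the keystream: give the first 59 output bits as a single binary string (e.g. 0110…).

step | reg (before) | out | fb
   0 | 111110100000111010 | 1 | 1
   1 | 111101000001110101 | 1 | 0
   2 | 111010000011101010 | 1 | 0
   3 | 110100000111010100 | 1 | 0
   4 | 101000001110101000 | 1 | 1
   5 | 010000011101010001 | 0 | 1
   6 | 100000111010100011 | 1 | 1
   7 | 000001110101000111 | 0 | 1
   8 | 000011101010001111 | 0 | 0
   9 | 000111010100011110 | 0 | 0
  10 | 001110101000111100 | 0 | 0
  11 | 011101010001111000 | 0 | 1
  12 | 111010100011110001 | 1 | 0
  13 | 110101000111100010 | 1 | 0
  14 | 101010001111000100 | 1 | 0
  15 | 010100011110001000 | 0 | 0
  16 | 101000111100010000 | 1 | 1
  17 | 010001111000100001 | 0 | 0
  18 | 100011110001000010 | 1 | 0
  19 | 000111100010000100 | 0 | 0
  20 | 001111000100001000 | 0 | 0
  21 | 011110001000010000 | 0 | 0
  22 | 111100010000100000 | 1 | 1
  23 | 111000100001000001 | 1 | 0
  24 | 110001000010000010 | 1 | 1
  25 | 100010000100000101 | 1 | 1
  26 | 000100001000001011 | 0 | 0
  27 | 001000010000010110 | 0 | 0
  28 | 010000100000101100 | 0 | 0
  29 | 100001000001011000 | 1 | 0
  30 | 000010000010110000 | 0 | 0
  31 | 000100000101100000 | 0 | 1
  32 | 001000001011000001 | 0 | 1
  33 | 010000010110000011 | 0 | 0
  34 | 100000101100000110 | 1 | 1
  35 | 000001011000001101 | 0 | 0
  36 | 000010110000011010 | 0 | 0
  37 | 000101100000110100 | 0 | 0
  38 | 001011000001101000 | 0 | 1
  39 | 010110000011010001 | 0 | 1
  40 | 101100000110100011 | 1 | 1
  41 | 011000001101000111 | 0 | 1
  42 | 110000011010001111 | 1 | 1
  43 | 100000110100011111 | 1 | 1
  44 | 000001101000111111 | 0 | 0
  45 | 000011010001111110 | 0 | 1
  46 | 000110100011111101 | 0 | 1
  47 | 001101000111111011 | 0 | 1
  48 | 011010001111110111 | 0 | 1
  49 | 110100011111101111 | 1 | 0
  50 | 101000111111011110 | 1 | 0
  51 | 010001111110111100 | 0 | 0
  52 | 100011111101111000 | 1 | 0
  53 | 000111111011110000 | 0 | 1
  54 | 001111110111100001 | 0 | 1
  55 | 011111101111000011 | 0 | 1
  56 | 111111011110000111 | 1 | 1
  57 | 111110111100001111 | 1 | 1
  58 | 111101111000011111 | 1 | 1

11111010000011101010001111000100001000001011000001101000111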